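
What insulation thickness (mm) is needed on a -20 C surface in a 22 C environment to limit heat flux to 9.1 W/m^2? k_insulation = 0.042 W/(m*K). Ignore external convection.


dT = 22 - (-20) = 42 K
thickness = k * dT / q_max * 1000
thickness = 0.042 * 42 / 9.1 * 1000
thickness = 193.8 mm

193.8


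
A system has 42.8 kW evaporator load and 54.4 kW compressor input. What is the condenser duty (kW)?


Q_cond = Q_evap + W
Q_cond = 42.8 + 54.4
Q_cond = 97.2 kW

97.2


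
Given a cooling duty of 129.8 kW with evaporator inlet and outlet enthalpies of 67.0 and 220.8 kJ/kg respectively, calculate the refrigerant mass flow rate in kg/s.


dh = 220.8 - 67.0 = 153.8 kJ/kg
m_dot = Q / dh = 129.8 / 153.8 = 0.844 kg/s

0.844


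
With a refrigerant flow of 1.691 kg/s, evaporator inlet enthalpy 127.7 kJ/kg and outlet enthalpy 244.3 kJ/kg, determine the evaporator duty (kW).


dh = 244.3 - 127.7 = 116.6 kJ/kg
Q_evap = m_dot * dh = 1.691 * 116.6
Q_evap = 197.17 kW

197.17


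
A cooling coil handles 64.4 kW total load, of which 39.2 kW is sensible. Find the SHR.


SHR = Q_sensible / Q_total
SHR = 39.2 / 64.4
SHR = 0.609

0.609


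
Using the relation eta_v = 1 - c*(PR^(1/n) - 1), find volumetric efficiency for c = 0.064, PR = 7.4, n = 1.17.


PR^(1/n) = 7.4^(1/1.17) = 5.53264868
eta_v = 1 - 0.064 * (5.53264868 - 1)
eta_v = 0.7099

0.7099


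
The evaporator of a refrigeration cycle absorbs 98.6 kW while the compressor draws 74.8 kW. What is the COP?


COP = Q_evap / W
COP = 98.6 / 74.8
COP = 1.318

1.318


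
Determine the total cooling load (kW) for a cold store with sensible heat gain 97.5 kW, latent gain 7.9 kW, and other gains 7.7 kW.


Q_total = Q_s + Q_l + Q_misc
Q_total = 97.5 + 7.9 + 7.7
Q_total = 113.1 kW

113.1


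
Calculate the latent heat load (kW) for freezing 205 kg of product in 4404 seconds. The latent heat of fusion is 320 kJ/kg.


Q_lat = m * h_fg / t
Q_lat = 205 * 320 / 4404
Q_lat = 14.9 kW

14.9


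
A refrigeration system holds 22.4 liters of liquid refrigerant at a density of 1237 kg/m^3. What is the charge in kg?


Charge = V * rho / 1000
Charge = 22.4 * 1237 / 1000
Charge = 27.71 kg

27.71


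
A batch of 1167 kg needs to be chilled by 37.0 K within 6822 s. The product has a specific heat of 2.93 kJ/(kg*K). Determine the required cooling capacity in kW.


Q = m * cp * dT / t
Q = 1167 * 2.93 * 37.0 / 6822
Q = 18.545 kW

18.545


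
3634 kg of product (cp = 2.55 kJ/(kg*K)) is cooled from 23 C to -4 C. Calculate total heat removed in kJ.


dT = 23 - (-4) = 27 K
Q = m * cp * dT = 3634 * 2.55 * 27
Q = 250201 kJ

250201


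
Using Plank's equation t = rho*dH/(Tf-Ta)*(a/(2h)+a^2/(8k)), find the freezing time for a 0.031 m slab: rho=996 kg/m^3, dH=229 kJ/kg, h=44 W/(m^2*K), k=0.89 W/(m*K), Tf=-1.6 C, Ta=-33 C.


dT = -1.6 - (-33) = 31.4 K
term1 = a/(2h) = 0.031/(2*44) = 0.0003522727273
term2 = a^2/(8k) = 0.031^2/(8*0.89) = 0.0001349719101
t = rho*dH*1000/dT * (term1 + term2)
t = 996*229*1000/31.4 * (0.0003522727273 + 0.0001349719101)
t = 3539 s

3539


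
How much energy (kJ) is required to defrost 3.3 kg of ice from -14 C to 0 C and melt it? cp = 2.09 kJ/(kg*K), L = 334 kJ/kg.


Sensible heat = cp * dT = 2.09 * 14 = 29.26 kJ/kg
Total per kg = 29.26 + 334 = 363.26 kJ/kg
Q = m * total = 3.3 * 363.26
Q = 1198.8 kJ

1198.8


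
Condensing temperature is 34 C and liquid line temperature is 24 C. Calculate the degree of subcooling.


Subcooling = T_cond - T_liquid
Subcooling = 34 - 24
Subcooling = 10 K

10


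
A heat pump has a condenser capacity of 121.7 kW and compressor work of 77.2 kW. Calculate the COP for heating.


COP_hp = Q_cond / W
COP_hp = 121.7 / 77.2
COP_hp = 1.576

1.576


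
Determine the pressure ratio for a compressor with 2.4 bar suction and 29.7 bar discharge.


PR = P_high / P_low
PR = 29.7 / 2.4
PR = 12.375

12.375


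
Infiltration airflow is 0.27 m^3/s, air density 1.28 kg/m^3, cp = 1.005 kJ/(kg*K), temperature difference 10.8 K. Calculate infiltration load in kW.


Q = V_dot * rho * cp * dT
Q = 0.27 * 1.28 * 1.005 * 10.8
Q = 3.751 kW

3.751


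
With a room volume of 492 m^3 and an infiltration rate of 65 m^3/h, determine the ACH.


ACH = flow / volume
ACH = 65 / 492
ACH = 0.132

0.132


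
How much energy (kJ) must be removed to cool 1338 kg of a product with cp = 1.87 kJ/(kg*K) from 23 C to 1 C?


dT = 23 - (1) = 22 K
Q = m * cp * dT = 1338 * 1.87 * 22
Q = 55045 kJ

55045


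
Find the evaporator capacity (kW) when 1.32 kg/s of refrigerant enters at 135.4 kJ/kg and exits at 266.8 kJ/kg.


dh = 266.8 - 135.4 = 131.4 kJ/kg
Q_evap = m_dot * dh = 1.32 * 131.4
Q_evap = 173.45 kW

173.45


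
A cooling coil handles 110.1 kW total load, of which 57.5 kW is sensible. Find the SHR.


SHR = Q_sensible / Q_total
SHR = 57.5 / 110.1
SHR = 0.522

0.522


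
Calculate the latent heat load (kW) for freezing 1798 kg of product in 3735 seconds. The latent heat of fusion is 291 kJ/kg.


Q_lat = m * h_fg / t
Q_lat = 1798 * 291 / 3735
Q_lat = 140.09 kW

140.09


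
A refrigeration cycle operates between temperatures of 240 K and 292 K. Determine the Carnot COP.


dT = 292 - 240 = 52 K
COP_carnot = T_cold / dT = 240 / 52
COP_carnot = 4.615

4.615


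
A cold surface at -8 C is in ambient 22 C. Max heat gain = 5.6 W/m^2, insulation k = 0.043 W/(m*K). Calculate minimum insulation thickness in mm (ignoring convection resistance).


dT = 22 - (-8) = 30 K
thickness = k * dT / q_max * 1000
thickness = 0.043 * 30 / 5.6 * 1000
thickness = 230.4 mm

230.4


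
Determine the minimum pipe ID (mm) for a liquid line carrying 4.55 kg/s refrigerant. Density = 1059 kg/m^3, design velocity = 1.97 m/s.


A = m_dot / (rho * v) = 4.55 / (1059 * 1.97) = 0.002180967583 m^2
d = sqrt(4*A/pi) * 1000
d = 52.7 mm

52.7


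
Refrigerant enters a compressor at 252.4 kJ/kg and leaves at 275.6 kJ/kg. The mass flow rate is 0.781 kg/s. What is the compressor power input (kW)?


dh = 275.6 - 252.4 = 23.2 kJ/kg
W = m_dot * dh = 0.781 * 23.2 = 18.12 kW

18.12


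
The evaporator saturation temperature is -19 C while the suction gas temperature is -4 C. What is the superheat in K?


Superheat = T_suction - T_evap
Superheat = -4 - (-19)
Superheat = 15 K

15


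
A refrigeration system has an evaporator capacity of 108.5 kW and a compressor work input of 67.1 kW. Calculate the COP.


COP = Q_evap / W
COP = 108.5 / 67.1
COP = 1.617

1.617


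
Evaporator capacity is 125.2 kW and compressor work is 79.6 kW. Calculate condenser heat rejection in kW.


Q_cond = Q_evap + W
Q_cond = 125.2 + 79.6
Q_cond = 204.8 kW

204.8


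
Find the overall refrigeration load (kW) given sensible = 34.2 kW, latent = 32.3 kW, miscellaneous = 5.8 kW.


Q_total = Q_s + Q_l + Q_misc
Q_total = 34.2 + 32.3 + 5.8
Q_total = 72.3 kW

72.3


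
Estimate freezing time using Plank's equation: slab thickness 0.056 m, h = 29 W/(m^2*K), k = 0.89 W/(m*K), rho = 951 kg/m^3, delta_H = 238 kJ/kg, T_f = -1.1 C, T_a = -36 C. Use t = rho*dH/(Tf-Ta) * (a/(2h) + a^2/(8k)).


dT = -1.1 - (-36) = 34.9 K
term1 = a/(2h) = 0.056/(2*29) = 0.0009655172414
term2 = a^2/(8k) = 0.056^2/(8*0.89) = 0.0004404494382
t = rho*dH*1000/dT * (term1 + term2)
t = 951*238*1000/34.9 * (0.0009655172414 + 0.0004404494382)
t = 9118 s

9118


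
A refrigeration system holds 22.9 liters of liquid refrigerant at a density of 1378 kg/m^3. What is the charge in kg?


Charge = V * rho / 1000
Charge = 22.9 * 1378 / 1000
Charge = 31.56 kg

31.56


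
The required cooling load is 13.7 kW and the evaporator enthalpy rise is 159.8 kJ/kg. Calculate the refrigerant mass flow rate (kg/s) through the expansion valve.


m_dot = Q / dh
m_dot = 13.7 / 159.8
m_dot = 0.0857 kg/s

0.0857


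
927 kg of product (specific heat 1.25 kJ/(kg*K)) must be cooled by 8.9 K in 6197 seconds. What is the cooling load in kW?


Q = m * cp * dT / t
Q = 927 * 1.25 * 8.9 / 6197
Q = 1.664 kW

1.664


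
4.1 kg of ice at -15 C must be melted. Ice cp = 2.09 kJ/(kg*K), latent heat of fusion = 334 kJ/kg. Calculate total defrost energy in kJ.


Sensible heat = cp * dT = 2.09 * 15 = 31.35 kJ/kg
Total per kg = 31.35 + 334 = 365.35 kJ/kg
Q = m * total = 4.1 * 365.35
Q = 1497.9 kJ

1497.9


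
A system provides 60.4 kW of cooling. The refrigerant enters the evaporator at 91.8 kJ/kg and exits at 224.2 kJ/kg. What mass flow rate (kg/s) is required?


dh = 224.2 - 91.8 = 132.4 kJ/kg
m_dot = Q / dh = 60.4 / 132.4 = 0.4562 kg/s

0.4562


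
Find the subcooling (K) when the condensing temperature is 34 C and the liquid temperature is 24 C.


Subcooling = T_cond - T_liquid
Subcooling = 34 - 24
Subcooling = 10 K

10


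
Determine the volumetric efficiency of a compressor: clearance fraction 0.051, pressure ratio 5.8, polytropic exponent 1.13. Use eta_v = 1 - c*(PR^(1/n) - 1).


PR^(1/n) = 5.8^(1/1.13) = 4.73805387
eta_v = 1 - 0.051 * (4.73805387 - 1)
eta_v = 0.8094

0.8094


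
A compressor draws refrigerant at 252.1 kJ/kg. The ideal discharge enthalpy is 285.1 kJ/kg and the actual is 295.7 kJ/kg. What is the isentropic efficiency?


dh_ideal = 285.1 - 252.1 = 33.0 kJ/kg
dh_actual = 295.7 - 252.1 = 43.6 kJ/kg
eta_s = dh_ideal / dh_actual = 33.0 / 43.6
eta_s = 0.7569

0.7569


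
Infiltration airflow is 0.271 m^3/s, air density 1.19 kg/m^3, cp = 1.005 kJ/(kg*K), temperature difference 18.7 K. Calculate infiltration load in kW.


Q = V_dot * rho * cp * dT
Q = 0.271 * 1.19 * 1.005 * 18.7
Q = 6.061 kW

6.061


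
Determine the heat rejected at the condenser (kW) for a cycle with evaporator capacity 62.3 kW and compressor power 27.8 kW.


Q_cond = Q_evap + W
Q_cond = 62.3 + 27.8
Q_cond = 90.1 kW

90.1


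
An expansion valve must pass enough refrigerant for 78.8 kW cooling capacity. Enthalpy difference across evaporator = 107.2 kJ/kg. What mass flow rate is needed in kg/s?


m_dot = Q / dh
m_dot = 78.8 / 107.2
m_dot = 0.7351 kg/s

0.7351


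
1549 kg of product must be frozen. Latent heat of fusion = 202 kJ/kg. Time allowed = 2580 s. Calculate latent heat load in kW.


Q_lat = m * h_fg / t
Q_lat = 1549 * 202 / 2580
Q_lat = 121.28 kW

121.28


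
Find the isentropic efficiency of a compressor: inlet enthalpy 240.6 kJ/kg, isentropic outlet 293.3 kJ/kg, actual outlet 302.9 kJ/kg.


dh_ideal = 293.3 - 240.6 = 52.7 kJ/kg
dh_actual = 302.9 - 240.6 = 62.3 kJ/kg
eta_s = dh_ideal / dh_actual = 52.7 / 62.3
eta_s = 0.8459

0.8459


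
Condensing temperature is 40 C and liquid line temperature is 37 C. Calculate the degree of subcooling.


Subcooling = T_cond - T_liquid
Subcooling = 40 - 37
Subcooling = 3 K

3


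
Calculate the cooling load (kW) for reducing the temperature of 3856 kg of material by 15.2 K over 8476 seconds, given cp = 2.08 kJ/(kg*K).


Q = m * cp * dT / t
Q = 3856 * 2.08 * 15.2 / 8476
Q = 14.383 kW

14.383


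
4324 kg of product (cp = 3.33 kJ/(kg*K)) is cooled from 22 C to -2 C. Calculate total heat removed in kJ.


dT = 22 - (-2) = 24 K
Q = m * cp * dT = 4324 * 3.33 * 24
Q = 345574 kJ

345574


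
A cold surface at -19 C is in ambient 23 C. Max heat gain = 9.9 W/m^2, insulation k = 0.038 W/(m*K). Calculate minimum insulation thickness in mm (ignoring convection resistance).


dT = 23 - (-19) = 42 K
thickness = k * dT / q_max * 1000
thickness = 0.038 * 42 / 9.9 * 1000
thickness = 161.2 mm

161.2


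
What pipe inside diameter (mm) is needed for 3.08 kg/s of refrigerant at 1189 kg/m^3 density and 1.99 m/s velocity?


A = m_dot / (rho * v) = 3.08 / (1189 * 1.99) = 0.001301714629 m^2
d = sqrt(4*A/pi) * 1000
d = 40.7 mm

40.7


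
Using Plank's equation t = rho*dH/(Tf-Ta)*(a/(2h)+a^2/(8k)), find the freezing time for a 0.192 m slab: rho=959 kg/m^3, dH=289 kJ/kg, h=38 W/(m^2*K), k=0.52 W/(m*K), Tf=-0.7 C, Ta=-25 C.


dT = -0.7 - (-25) = 24.3 K
term1 = a/(2h) = 0.192/(2*38) = 0.002526315789
term2 = a^2/(8k) = 0.192^2/(8*0.52) = 0.008861538462
t = rho*dH*1000/dT * (term1 + term2)
t = 959*289*1000/24.3 * (0.002526315789 + 0.008861538462)
t = 129883 s

129883


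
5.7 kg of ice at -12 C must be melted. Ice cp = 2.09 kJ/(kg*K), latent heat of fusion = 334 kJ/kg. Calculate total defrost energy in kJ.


Sensible heat = cp * dT = 2.09 * 12 = 25.08 kJ/kg
Total per kg = 25.08 + 334 = 359.08 kJ/kg
Q = m * total = 5.7 * 359.08
Q = 2046.8 kJ

2046.8


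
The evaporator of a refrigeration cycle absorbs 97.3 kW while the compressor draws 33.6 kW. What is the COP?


COP = Q_evap / W
COP = 97.3 / 33.6
COP = 2.896

2.896


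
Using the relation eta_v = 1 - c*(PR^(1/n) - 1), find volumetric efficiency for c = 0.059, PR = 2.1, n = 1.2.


PR^(1/n) = 2.1^(1/1.2) = 1.85573551
eta_v = 1 - 0.059 * (1.85573551 - 1)
eta_v = 0.9495

0.9495


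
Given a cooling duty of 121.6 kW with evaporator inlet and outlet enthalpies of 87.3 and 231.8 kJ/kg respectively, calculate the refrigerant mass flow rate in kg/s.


dh = 231.8 - 87.3 = 144.5 kJ/kg
m_dot = Q / dh = 121.6 / 144.5 = 0.8415 kg/s

0.8415


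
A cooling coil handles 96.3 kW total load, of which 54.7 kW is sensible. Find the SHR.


SHR = Q_sensible / Q_total
SHR = 54.7 / 96.3
SHR = 0.568

0.568


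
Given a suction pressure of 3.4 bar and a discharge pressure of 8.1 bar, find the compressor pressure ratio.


PR = P_high / P_low
PR = 8.1 / 3.4
PR = 2.382

2.382


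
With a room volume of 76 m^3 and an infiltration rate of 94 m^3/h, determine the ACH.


ACH = flow / volume
ACH = 94 / 76
ACH = 1.237

1.237


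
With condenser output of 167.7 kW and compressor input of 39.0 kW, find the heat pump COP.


COP_hp = Q_cond / W
COP_hp = 167.7 / 39.0
COP_hp = 4.3

4.3


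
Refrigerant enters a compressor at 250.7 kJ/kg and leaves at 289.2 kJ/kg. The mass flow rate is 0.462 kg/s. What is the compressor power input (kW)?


dh = 289.2 - 250.7 = 38.5 kJ/kg
W = m_dot * dh = 0.462 * 38.5 = 17.79 kW

17.79


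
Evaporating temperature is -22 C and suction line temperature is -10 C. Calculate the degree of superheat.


Superheat = T_suction - T_evap
Superheat = -10 - (-22)
Superheat = 12 K

12


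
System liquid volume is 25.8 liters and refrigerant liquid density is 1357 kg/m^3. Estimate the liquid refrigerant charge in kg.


Charge = V * rho / 1000
Charge = 25.8 * 1357 / 1000
Charge = 35.01 kg

35.01


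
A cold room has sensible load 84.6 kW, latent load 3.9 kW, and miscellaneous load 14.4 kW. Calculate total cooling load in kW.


Q_total = Q_s + Q_l + Q_misc
Q_total = 84.6 + 3.9 + 14.4
Q_total = 102.9 kW

102.9


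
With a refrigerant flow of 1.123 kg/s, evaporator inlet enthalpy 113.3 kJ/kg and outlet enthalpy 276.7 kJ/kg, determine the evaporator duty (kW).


dh = 276.7 - 113.3 = 163.4 kJ/kg
Q_evap = m_dot * dh = 1.123 * 163.4
Q_evap = 183.5 kW

183.5


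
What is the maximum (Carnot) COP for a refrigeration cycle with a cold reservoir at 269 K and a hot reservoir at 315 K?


dT = 315 - 269 = 46 K
COP_carnot = T_cold / dT = 269 / 46
COP_carnot = 5.848

5.848


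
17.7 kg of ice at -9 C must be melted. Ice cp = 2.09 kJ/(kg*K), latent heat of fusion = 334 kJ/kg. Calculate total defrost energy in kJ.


Sensible heat = cp * dT = 2.09 * 9 = 18.81 kJ/kg
Total per kg = 18.81 + 334 = 352.81 kJ/kg
Q = m * total = 17.7 * 352.81
Q = 6244.7 kJ

6244.7


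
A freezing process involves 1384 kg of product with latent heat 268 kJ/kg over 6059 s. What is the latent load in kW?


Q_lat = m * h_fg / t
Q_lat = 1384 * 268 / 6059
Q_lat = 61.22 kW

61.22


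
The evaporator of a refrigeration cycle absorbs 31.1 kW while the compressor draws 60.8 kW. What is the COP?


COP = Q_evap / W
COP = 31.1 / 60.8
COP = 0.512

0.512


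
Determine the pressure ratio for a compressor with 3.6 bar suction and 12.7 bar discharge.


PR = P_high / P_low
PR = 12.7 / 3.6
PR = 3.528

3.528


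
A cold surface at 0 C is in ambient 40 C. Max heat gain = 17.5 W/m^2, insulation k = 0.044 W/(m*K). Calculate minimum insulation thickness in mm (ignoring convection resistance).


dT = 40 - (0) = 40 K
thickness = k * dT / q_max * 1000
thickness = 0.044 * 40 / 17.5 * 1000
thickness = 100.6 mm

100.6


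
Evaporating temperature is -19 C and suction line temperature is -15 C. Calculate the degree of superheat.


Superheat = T_suction - T_evap
Superheat = -15 - (-19)
Superheat = 4 K

4


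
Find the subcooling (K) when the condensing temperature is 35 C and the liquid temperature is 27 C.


Subcooling = T_cond - T_liquid
Subcooling = 35 - 27
Subcooling = 8 K

8


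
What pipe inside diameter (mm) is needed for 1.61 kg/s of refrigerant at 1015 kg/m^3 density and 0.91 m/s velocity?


A = m_dot / (rho * v) = 1.61 / (1015 * 0.91) = 0.001743084502 m^2
d = sqrt(4*A/pi) * 1000
d = 47.1 mm

47.1


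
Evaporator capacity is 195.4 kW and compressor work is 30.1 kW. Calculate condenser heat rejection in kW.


Q_cond = Q_evap + W
Q_cond = 195.4 + 30.1
Q_cond = 225.5 kW

225.5


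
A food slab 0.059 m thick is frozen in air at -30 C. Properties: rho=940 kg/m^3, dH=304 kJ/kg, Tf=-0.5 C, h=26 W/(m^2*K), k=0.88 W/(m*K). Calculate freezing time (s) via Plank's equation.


dT = -0.5 - (-30) = 29.5 K
term1 = a/(2h) = 0.059/(2*26) = 0.001134615385
term2 = a^2/(8k) = 0.059^2/(8*0.88) = 0.0004944602273
t = rho*dH*1000/dT * (term1 + term2)
t = 940*304*1000/29.5 * (0.001134615385 + 0.0004944602273)
t = 15780 s

15780


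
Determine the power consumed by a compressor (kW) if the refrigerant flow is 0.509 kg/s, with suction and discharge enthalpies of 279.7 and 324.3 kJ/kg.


dh = 324.3 - 279.7 = 44.6 kJ/kg
W = m_dot * dh = 0.509 * 44.6 = 22.7 kW

22.7


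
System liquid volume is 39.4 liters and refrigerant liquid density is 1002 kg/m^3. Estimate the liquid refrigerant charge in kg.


Charge = V * rho / 1000
Charge = 39.4 * 1002 / 1000
Charge = 39.48 kg

39.48


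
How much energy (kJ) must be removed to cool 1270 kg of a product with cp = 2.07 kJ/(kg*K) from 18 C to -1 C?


dT = 18 - (-1) = 19 K
Q = m * cp * dT = 1270 * 2.07 * 19
Q = 49949 kJ

49949


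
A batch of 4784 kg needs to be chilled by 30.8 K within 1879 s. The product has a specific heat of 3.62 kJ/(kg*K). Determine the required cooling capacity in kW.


Q = m * cp * dT / t
Q = 4784 * 3.62 * 30.8 / 1879
Q = 283.873 kW

283.873


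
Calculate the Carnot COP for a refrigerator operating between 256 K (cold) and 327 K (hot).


dT = 327 - 256 = 71 K
COP_carnot = T_cold / dT = 256 / 71
COP_carnot = 3.606

3.606


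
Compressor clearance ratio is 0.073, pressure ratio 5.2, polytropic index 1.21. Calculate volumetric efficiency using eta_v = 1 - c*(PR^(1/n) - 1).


PR^(1/n) = 5.2^(1/1.21) = 3.90605452
eta_v = 1 - 0.073 * (3.90605452 - 1)
eta_v = 0.7879

0.7879


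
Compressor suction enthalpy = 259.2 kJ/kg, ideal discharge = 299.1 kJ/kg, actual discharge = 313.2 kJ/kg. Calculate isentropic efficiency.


dh_ideal = 299.1 - 259.2 = 39.9 kJ/kg
dh_actual = 313.2 - 259.2 = 54.0 kJ/kg
eta_s = dh_ideal / dh_actual = 39.9 / 54.0
eta_s = 0.7389

0.7389


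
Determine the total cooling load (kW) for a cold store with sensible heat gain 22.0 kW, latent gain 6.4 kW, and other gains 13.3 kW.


Q_total = Q_s + Q_l + Q_misc
Q_total = 22.0 + 6.4 + 13.3
Q_total = 41.7 kW

41.7


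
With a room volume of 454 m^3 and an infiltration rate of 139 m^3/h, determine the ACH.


ACH = flow / volume
ACH = 139 / 454
ACH = 0.306

0.306


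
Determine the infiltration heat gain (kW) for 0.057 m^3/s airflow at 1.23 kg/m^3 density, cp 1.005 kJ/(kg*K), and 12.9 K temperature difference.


Q = V_dot * rho * cp * dT
Q = 0.057 * 1.23 * 1.005 * 12.9
Q = 0.909 kW

0.909


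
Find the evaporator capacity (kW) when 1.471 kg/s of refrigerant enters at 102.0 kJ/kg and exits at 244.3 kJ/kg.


dh = 244.3 - 102.0 = 142.3 kJ/kg
Q_evap = m_dot * dh = 1.471 * 142.3
Q_evap = 209.32 kW

209.32


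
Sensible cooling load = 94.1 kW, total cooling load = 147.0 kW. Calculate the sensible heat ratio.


SHR = Q_sensible / Q_total
SHR = 94.1 / 147.0
SHR = 0.64

0.64


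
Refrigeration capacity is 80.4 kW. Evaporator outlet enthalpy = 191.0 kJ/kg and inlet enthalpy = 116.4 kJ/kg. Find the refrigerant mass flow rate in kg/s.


dh = 191.0 - 116.4 = 74.6 kJ/kg
m_dot = Q / dh = 80.4 / 74.6 = 1.0777 kg/s

1.0777


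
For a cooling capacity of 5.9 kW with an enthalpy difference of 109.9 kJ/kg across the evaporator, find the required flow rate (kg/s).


m_dot = Q / dh
m_dot = 5.9 / 109.9
m_dot = 0.0537 kg/s

0.0537


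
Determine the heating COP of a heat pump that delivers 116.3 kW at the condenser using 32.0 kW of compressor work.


COP_hp = Q_cond / W
COP_hp = 116.3 / 32.0
COP_hp = 3.634

3.634


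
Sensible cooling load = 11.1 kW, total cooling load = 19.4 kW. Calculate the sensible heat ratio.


SHR = Q_sensible / Q_total
SHR = 11.1 / 19.4
SHR = 0.572

0.572


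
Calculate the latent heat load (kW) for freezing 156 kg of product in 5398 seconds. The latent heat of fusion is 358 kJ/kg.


Q_lat = m * h_fg / t
Q_lat = 156 * 358 / 5398
Q_lat = 10.35 kW

10.35


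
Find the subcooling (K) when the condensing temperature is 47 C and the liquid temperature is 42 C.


Subcooling = T_cond - T_liquid
Subcooling = 47 - 42
Subcooling = 5 K

5


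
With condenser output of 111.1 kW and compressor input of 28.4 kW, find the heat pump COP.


COP_hp = Q_cond / W
COP_hp = 111.1 / 28.4
COP_hp = 3.912

3.912


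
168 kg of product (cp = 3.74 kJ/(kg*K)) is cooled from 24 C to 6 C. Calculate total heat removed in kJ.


dT = 24 - (6) = 18 K
Q = m * cp * dT = 168 * 3.74 * 18
Q = 11310 kJ

11310


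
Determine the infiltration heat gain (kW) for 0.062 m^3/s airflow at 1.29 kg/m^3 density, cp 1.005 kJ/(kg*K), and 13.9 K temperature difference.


Q = V_dot * rho * cp * dT
Q = 0.062 * 1.29 * 1.005 * 13.9
Q = 1.117 kW

1.117


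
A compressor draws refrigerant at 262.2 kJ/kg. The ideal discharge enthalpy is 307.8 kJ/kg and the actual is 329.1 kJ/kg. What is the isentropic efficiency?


dh_ideal = 307.8 - 262.2 = 45.6 kJ/kg
dh_actual = 329.1 - 262.2 = 66.9 kJ/kg
eta_s = dh_ideal / dh_actual = 45.6 / 66.9
eta_s = 0.6816

0.6816


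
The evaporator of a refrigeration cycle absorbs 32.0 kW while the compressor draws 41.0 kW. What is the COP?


COP = Q_evap / W
COP = 32.0 / 41.0
COP = 0.78

0.78


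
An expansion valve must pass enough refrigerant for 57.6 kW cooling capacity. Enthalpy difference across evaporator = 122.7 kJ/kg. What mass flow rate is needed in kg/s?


m_dot = Q / dh
m_dot = 57.6 / 122.7
m_dot = 0.4694 kg/s

0.4694


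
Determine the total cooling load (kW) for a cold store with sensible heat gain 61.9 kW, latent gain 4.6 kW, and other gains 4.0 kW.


Q_total = Q_s + Q_l + Q_misc
Q_total = 61.9 + 4.6 + 4.0
Q_total = 70.5 kW

70.5


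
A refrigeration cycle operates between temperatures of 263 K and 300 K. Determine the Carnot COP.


dT = 300 - 263 = 37 K
COP_carnot = T_cold / dT = 263 / 37
COP_carnot = 7.108

7.108


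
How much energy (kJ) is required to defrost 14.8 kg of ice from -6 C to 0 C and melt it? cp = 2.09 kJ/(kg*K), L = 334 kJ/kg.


Sensible heat = cp * dT = 2.09 * 6 = 12.54 kJ/kg
Total per kg = 12.54 + 334 = 346.54 kJ/kg
Q = m * total = 14.8 * 346.54
Q = 5128.8 kJ

5128.8


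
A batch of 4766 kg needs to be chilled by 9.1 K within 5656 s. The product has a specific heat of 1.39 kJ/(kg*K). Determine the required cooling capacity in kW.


Q = m * cp * dT / t
Q = 4766 * 1.39 * 9.1 / 5656
Q = 10.659 kW

10.659


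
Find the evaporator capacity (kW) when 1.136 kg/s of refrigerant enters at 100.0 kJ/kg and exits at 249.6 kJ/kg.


dh = 249.6 - 100.0 = 149.6 kJ/kg
Q_evap = m_dot * dh = 1.136 * 149.6
Q_evap = 169.95 kW

169.95


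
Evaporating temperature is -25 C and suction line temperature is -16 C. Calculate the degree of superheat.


Superheat = T_suction - T_evap
Superheat = -16 - (-25)
Superheat = 9 K

9


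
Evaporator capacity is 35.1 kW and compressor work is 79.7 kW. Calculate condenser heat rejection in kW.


Q_cond = Q_evap + W
Q_cond = 35.1 + 79.7
Q_cond = 114.8 kW

114.8


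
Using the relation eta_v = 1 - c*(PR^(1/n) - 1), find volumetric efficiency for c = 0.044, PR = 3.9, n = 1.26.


PR^(1/n) = 3.9^(1/1.26) = 2.94509219
eta_v = 1 - 0.044 * (2.94509219 - 1)
eta_v = 0.9144

0.9144


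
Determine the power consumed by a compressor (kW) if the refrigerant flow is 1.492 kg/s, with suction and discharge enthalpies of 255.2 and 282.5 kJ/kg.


dh = 282.5 - 255.2 = 27.3 kJ/kg
W = m_dot * dh = 1.492 * 27.3 = 40.73 kW

40.73


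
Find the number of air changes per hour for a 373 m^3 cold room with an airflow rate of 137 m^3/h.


ACH = flow / volume
ACH = 137 / 373
ACH = 0.367

0.367


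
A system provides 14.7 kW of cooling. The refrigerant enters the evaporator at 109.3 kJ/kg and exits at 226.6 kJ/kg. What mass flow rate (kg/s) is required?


dh = 226.6 - 109.3 = 117.3 kJ/kg
m_dot = Q / dh = 14.7 / 117.3 = 0.1253 kg/s

0.1253


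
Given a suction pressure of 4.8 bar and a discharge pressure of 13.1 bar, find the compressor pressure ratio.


PR = P_high / P_low
PR = 13.1 / 4.8
PR = 2.729

2.729


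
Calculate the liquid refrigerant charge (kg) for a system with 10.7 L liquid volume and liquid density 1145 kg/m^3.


Charge = V * rho / 1000
Charge = 10.7 * 1145 / 1000
Charge = 12.25 kg

12.25


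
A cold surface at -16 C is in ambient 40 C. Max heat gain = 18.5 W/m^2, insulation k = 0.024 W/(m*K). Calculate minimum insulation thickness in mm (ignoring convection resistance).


dT = 40 - (-16) = 56 K
thickness = k * dT / q_max * 1000
thickness = 0.024 * 56 / 18.5 * 1000
thickness = 72.6 mm

72.6


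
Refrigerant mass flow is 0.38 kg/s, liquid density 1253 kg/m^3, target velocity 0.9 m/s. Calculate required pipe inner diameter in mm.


A = m_dot / (rho * v) = 0.38 / (1253 * 0.9) = 0.0003369690521 m^2
d = sqrt(4*A/pi) * 1000
d = 20.7 mm

20.7


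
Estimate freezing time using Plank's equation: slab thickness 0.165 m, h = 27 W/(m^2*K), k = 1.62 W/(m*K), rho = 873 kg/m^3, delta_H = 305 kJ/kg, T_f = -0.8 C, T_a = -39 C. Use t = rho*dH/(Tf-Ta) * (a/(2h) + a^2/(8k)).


dT = -0.8 - (-39) = 38.2 K
term1 = a/(2h) = 0.165/(2*27) = 0.003055555556
term2 = a^2/(8k) = 0.165^2/(8*1.62) = 0.002100694444
t = rho*dH*1000/dT * (term1 + term2)
t = 873*305*1000/38.2 * (0.003055555556 + 0.002100694444)
t = 35941 s

35941


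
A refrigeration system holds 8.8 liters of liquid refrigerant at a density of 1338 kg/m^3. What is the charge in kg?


Charge = V * rho / 1000
Charge = 8.8 * 1338 / 1000
Charge = 11.77 kg

11.77


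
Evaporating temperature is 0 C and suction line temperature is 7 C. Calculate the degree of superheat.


Superheat = T_suction - T_evap
Superheat = 7 - (0)
Superheat = 7 K

7


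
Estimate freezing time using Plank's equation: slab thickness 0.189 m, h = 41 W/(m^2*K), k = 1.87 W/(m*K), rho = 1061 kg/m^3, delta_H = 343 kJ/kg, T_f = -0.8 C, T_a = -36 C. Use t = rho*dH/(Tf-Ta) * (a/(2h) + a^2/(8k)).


dT = -0.8 - (-36) = 35.2 K
term1 = a/(2h) = 0.189/(2*41) = 0.002304878049
term2 = a^2/(8k) = 0.189^2/(8*1.87) = 0.00238776738
t = rho*dH*1000/dT * (term1 + term2)
t = 1061*343*1000/35.2 * (0.002304878049 + 0.00238776738)
t = 48516 s

48516


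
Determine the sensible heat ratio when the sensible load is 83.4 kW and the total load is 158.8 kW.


SHR = Q_sensible / Q_total
SHR = 83.4 / 158.8
SHR = 0.525

0.525


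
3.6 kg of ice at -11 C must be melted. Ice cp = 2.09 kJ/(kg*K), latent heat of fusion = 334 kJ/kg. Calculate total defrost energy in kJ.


Sensible heat = cp * dT = 2.09 * 11 = 22.99 kJ/kg
Total per kg = 22.99 + 334 = 356.99 kJ/kg
Q = m * total = 3.6 * 356.99
Q = 1285.2 kJ

1285.2


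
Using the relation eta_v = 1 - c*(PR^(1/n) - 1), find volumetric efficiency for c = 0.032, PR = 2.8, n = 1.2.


PR^(1/n) = 2.8^(1/1.2) = 2.35847726
eta_v = 1 - 0.032 * (2.35847726 - 1)
eta_v = 0.9565

0.9565


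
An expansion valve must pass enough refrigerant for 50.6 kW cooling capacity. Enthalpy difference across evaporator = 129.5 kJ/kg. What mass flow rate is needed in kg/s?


m_dot = Q / dh
m_dot = 50.6 / 129.5
m_dot = 0.3907 kg/s

0.3907


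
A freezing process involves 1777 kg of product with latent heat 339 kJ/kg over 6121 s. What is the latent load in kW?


Q_lat = m * h_fg / t
Q_lat = 1777 * 339 / 6121
Q_lat = 98.42 kW

98.42


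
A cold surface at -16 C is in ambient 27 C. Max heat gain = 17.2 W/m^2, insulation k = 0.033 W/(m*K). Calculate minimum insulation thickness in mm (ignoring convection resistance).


dT = 27 - (-16) = 43 K
thickness = k * dT / q_max * 1000
thickness = 0.033 * 43 / 17.2 * 1000
thickness = 82.5 mm

82.5


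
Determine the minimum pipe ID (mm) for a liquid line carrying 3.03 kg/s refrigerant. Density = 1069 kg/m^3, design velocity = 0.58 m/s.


A = m_dot / (rho * v) = 3.03 / (1069 * 0.58) = 0.004886939131 m^2
d = sqrt(4*A/pi) * 1000
d = 78.9 mm

78.9


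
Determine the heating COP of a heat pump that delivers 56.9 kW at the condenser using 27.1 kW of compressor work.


COP_hp = Q_cond / W
COP_hp = 56.9 / 27.1
COP_hp = 2.1

2.1


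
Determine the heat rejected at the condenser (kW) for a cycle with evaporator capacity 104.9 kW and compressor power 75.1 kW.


Q_cond = Q_evap + W
Q_cond = 104.9 + 75.1
Q_cond = 180.0 kW

180.0


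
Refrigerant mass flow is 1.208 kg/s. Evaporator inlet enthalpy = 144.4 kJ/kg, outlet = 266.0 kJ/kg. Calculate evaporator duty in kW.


dh = 266.0 - 144.4 = 121.6 kJ/kg
Q_evap = m_dot * dh = 1.208 * 121.6
Q_evap = 146.89 kW

146.89


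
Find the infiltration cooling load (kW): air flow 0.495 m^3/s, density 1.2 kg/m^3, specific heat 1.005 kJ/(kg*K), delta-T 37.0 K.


Q = V_dot * rho * cp * dT
Q = 0.495 * 1.2 * 1.005 * 37.0
Q = 22.088 kW

22.088


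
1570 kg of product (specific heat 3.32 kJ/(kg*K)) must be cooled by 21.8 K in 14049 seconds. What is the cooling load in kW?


Q = m * cp * dT / t
Q = 1570 * 3.32 * 21.8 / 14049
Q = 8.088 kW

8.088


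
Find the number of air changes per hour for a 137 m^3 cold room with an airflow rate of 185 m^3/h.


ACH = flow / volume
ACH = 185 / 137
ACH = 1.35

1.35


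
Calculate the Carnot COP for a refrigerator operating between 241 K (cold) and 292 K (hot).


dT = 292 - 241 = 51 K
COP_carnot = T_cold / dT = 241 / 51
COP_carnot = 4.725

4.725


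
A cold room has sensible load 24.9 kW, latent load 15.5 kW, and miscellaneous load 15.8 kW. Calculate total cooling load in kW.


Q_total = Q_s + Q_l + Q_misc
Q_total = 24.9 + 15.5 + 15.8
Q_total = 56.2 kW

56.2


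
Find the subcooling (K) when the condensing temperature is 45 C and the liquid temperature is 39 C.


Subcooling = T_cond - T_liquid
Subcooling = 45 - 39
Subcooling = 6 K

6


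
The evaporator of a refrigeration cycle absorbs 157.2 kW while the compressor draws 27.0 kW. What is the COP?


COP = Q_evap / W
COP = 157.2 / 27.0
COP = 5.822

5.822


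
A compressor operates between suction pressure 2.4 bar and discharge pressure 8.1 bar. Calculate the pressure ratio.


PR = P_high / P_low
PR = 8.1 / 2.4
PR = 3.375

3.375


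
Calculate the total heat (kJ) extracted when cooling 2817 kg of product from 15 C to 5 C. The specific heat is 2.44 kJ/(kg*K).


dT = 15 - (5) = 10 K
Q = m * cp * dT = 2817 * 2.44 * 10
Q = 68735 kJ

68735


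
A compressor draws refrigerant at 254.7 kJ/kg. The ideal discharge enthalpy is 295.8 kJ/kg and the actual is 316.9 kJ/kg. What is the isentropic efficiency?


dh_ideal = 295.8 - 254.7 = 41.1 kJ/kg
dh_actual = 316.9 - 254.7 = 62.2 kJ/kg
eta_s = dh_ideal / dh_actual = 41.1 / 62.2
eta_s = 0.6608

0.6608


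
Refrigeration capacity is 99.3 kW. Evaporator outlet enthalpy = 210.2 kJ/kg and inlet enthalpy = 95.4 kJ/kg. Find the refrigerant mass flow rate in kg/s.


dh = 210.2 - 95.4 = 114.8 kJ/kg
m_dot = Q / dh = 99.3 / 114.8 = 0.865 kg/s

0.865


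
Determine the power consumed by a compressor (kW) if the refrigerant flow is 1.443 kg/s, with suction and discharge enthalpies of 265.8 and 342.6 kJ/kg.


dh = 342.6 - 265.8 = 76.8 kJ/kg
W = m_dot * dh = 1.443 * 76.8 = 110.82 kW

110.82


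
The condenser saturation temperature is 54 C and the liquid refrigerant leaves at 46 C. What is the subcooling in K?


Subcooling = T_cond - T_liquid
Subcooling = 54 - 46
Subcooling = 8 K

8


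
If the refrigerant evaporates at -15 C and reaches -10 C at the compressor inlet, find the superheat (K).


Superheat = T_suction - T_evap
Superheat = -10 - (-15)
Superheat = 5 K

5


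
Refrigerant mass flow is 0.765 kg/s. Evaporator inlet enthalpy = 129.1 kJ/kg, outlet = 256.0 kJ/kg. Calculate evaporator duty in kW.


dh = 256.0 - 129.1 = 126.9 kJ/kg
Q_evap = m_dot * dh = 0.765 * 126.9
Q_evap = 97.08 kW

97.08


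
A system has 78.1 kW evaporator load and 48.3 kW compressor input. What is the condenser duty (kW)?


Q_cond = Q_evap + W
Q_cond = 78.1 + 48.3
Q_cond = 126.4 kW

126.4


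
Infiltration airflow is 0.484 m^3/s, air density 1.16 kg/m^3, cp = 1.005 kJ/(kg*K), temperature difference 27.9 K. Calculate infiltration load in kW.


Q = V_dot * rho * cp * dT
Q = 0.484 * 1.16 * 1.005 * 27.9
Q = 15.742 kW

15.742


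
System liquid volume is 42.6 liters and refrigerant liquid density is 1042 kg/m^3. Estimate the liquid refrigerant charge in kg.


Charge = V * rho / 1000
Charge = 42.6 * 1042 / 1000
Charge = 44.39 kg

44.39


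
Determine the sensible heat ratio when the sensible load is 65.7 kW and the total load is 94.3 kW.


SHR = Q_sensible / Q_total
SHR = 65.7 / 94.3
SHR = 0.697

0.697


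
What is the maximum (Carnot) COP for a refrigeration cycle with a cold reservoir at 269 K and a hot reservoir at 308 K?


dT = 308 - 269 = 39 K
COP_carnot = T_cold / dT = 269 / 39
COP_carnot = 6.897

6.897


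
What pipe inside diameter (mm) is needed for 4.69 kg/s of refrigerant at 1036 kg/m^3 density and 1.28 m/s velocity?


A = m_dot / (rho * v) = 4.69 / (1036 * 1.28) = 0.003536739865 m^2
d = sqrt(4*A/pi) * 1000
d = 67.1 mm

67.1


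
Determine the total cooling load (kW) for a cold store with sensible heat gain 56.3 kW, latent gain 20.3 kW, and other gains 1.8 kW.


Q_total = Q_s + Q_l + Q_misc
Q_total = 56.3 + 20.3 + 1.8
Q_total = 78.4 kW

78.4


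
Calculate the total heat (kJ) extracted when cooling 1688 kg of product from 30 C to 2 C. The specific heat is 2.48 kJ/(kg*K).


dT = 30 - (2) = 28 K
Q = m * cp * dT = 1688 * 2.48 * 28
Q = 117215 kJ

117215


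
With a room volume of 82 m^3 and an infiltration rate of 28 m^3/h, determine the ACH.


ACH = flow / volume
ACH = 28 / 82
ACH = 0.341

0.341


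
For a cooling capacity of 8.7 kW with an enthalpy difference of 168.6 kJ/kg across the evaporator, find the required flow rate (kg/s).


m_dot = Q / dh
m_dot = 8.7 / 168.6
m_dot = 0.0516 kg/s

0.0516


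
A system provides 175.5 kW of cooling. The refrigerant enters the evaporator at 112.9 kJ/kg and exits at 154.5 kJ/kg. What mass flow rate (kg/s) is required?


dh = 154.5 - 112.9 = 41.6 kJ/kg
m_dot = Q / dh = 175.5 / 41.6 = 4.2188 kg/s

4.2188


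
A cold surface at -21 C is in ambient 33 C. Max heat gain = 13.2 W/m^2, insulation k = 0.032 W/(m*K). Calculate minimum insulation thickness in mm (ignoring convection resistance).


dT = 33 - (-21) = 54 K
thickness = k * dT / q_max * 1000
thickness = 0.032 * 54 / 13.2 * 1000
thickness = 130.9 mm

130.9


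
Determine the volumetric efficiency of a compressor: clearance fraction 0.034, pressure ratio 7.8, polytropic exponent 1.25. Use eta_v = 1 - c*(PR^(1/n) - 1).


PR^(1/n) = 7.8^(1/1.25) = 5.17220443
eta_v = 1 - 0.034 * (5.17220443 - 1)
eta_v = 0.8581

0.8581


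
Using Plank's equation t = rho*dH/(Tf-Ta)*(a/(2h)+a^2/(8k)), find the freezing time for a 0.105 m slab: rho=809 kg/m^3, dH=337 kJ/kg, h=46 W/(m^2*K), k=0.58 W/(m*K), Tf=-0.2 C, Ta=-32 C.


dT = -0.2 - (-32) = 31.8 K
term1 = a/(2h) = 0.105/(2*46) = 0.001141304348
term2 = a^2/(8k) = 0.105^2/(8*0.58) = 0.002376077586
t = rho*dH*1000/dT * (term1 + term2)
t = 809*337*1000/31.8 * (0.001141304348 + 0.002376077586)
t = 30156 s

30156


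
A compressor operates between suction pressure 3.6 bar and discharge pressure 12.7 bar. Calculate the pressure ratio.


PR = P_high / P_low
PR = 12.7 / 3.6
PR = 3.528

3.528


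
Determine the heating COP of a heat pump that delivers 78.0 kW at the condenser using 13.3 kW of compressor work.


COP_hp = Q_cond / W
COP_hp = 78.0 / 13.3
COP_hp = 5.865

5.865


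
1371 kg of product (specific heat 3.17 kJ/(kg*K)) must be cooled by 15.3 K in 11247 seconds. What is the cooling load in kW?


Q = m * cp * dT / t
Q = 1371 * 3.17 * 15.3 / 11247
Q = 5.912 kW

5.912


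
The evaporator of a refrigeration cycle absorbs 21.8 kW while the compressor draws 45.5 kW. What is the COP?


COP = Q_evap / W
COP = 21.8 / 45.5
COP = 0.479

0.479


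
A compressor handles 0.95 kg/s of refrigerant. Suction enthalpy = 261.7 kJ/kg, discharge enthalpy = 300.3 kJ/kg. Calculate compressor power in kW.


dh = 300.3 - 261.7 = 38.6 kJ/kg
W = m_dot * dh = 0.95 * 38.6 = 36.67 kW

36.67


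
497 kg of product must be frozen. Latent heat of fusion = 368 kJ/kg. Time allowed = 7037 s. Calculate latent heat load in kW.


Q_lat = m * h_fg / t
Q_lat = 497 * 368 / 7037
Q_lat = 25.99 kW

25.99


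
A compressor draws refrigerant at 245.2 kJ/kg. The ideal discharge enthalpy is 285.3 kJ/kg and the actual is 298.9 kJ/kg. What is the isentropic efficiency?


dh_ideal = 285.3 - 245.2 = 40.1 kJ/kg
dh_actual = 298.9 - 245.2 = 53.7 kJ/kg
eta_s = dh_ideal / dh_actual = 40.1 / 53.7
eta_s = 0.7467

0.7467


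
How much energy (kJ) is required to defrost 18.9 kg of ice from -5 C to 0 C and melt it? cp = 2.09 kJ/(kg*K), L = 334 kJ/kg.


Sensible heat = cp * dT = 2.09 * 5 = 10.45 kJ/kg
Total per kg = 10.45 + 334 = 344.45 kJ/kg
Q = m * total = 18.9 * 344.45
Q = 6510.1 kJ

6510.1


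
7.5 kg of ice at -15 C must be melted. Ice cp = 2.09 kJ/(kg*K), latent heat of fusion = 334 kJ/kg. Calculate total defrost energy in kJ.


Sensible heat = cp * dT = 2.09 * 15 = 31.35 kJ/kg
Total per kg = 31.35 + 334 = 365.35 kJ/kg
Q = m * total = 7.5 * 365.35
Q = 2740.1 kJ

2740.1


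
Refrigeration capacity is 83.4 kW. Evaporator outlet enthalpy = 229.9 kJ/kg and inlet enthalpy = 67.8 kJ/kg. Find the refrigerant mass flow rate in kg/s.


dh = 229.9 - 67.8 = 162.1 kJ/kg
m_dot = Q / dh = 83.4 / 162.1 = 0.5145 kg/s

0.5145


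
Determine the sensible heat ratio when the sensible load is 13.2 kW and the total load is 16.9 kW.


SHR = Q_sensible / Q_total
SHR = 13.2 / 16.9
SHR = 0.781

0.781


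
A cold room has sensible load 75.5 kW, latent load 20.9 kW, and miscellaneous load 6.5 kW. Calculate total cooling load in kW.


Q_total = Q_s + Q_l + Q_misc
Q_total = 75.5 + 20.9 + 6.5
Q_total = 102.9 kW

102.9


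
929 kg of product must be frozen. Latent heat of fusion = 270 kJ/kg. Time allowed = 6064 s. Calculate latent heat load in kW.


Q_lat = m * h_fg / t
Q_lat = 929 * 270 / 6064
Q_lat = 41.36 kW

41.36


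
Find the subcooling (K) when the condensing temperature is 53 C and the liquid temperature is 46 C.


Subcooling = T_cond - T_liquid
Subcooling = 53 - 46
Subcooling = 7 K

7


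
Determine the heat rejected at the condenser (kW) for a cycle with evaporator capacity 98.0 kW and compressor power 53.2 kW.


Q_cond = Q_evap + W
Q_cond = 98.0 + 53.2
Q_cond = 151.2 kW

151.2


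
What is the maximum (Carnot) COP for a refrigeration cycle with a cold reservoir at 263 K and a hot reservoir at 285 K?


dT = 285 - 263 = 22 K
COP_carnot = T_cold / dT = 263 / 22
COP_carnot = 11.955

11.955
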